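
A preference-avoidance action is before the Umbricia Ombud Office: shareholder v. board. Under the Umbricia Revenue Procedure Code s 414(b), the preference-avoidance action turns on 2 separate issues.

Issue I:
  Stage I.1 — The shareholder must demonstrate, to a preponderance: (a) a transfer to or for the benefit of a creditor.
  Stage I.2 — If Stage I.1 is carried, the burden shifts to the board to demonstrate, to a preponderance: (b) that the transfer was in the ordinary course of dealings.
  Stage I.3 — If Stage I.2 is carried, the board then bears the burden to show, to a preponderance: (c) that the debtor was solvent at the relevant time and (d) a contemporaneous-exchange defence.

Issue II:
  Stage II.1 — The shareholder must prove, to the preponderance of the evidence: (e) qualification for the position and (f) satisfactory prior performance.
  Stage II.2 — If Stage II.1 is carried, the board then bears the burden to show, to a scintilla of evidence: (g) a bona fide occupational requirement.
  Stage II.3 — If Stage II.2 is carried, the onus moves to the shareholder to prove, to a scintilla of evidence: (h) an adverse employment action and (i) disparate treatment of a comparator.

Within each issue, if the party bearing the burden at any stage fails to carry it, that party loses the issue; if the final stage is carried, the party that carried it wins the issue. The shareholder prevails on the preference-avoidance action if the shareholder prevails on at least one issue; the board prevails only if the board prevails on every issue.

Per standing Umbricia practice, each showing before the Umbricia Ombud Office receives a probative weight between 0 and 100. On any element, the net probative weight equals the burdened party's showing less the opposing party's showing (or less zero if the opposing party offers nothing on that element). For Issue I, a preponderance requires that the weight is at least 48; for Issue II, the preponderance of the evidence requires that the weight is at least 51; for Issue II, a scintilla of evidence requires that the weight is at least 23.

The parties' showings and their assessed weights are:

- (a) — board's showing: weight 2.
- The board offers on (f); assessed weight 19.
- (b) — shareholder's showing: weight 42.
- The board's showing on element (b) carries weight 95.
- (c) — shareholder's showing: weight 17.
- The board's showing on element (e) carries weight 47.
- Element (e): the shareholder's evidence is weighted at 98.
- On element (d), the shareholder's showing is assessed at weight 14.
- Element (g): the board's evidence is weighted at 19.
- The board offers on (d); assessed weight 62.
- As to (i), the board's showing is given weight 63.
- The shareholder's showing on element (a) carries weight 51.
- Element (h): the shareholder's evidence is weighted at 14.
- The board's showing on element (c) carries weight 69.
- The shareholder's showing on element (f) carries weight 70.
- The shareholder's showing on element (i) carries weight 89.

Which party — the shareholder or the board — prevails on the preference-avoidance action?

— Issue I —
At Stage I.1 the shareholder must meet a preponderance (weight is at least 48): on (a) the weight is 51 less the opposing 2 gives net 49, which does reach 48, so (a) meets the standard.
  Stage I.1 is satisfied; the onus moves to the board.
At Stage I.2 the board must meet a preponderance (weight is at least 48): on (b) the weight is 95 less the opposing 42 gives net 53, ≥ 48, so (b) meets the standard.
  Stage I.2 carried; the burden remains with the board.
At Stage I.3 the board must meet a preponderance (weight is at least 48): on (c) the weight is 69 less the opposing 17 gives net 52, ≥ 48, so (c) meets the standard; on (d) the weight is 62 less the opposing 14 gives net 48, ≥ 48, so (d) meets the standard.
  Stage I.3 carried; the final stage is satisfied.
With every stage satisfied, the board prevails on this issue.
— Issue II —
Stage II.1 (shareholder, the preponderance of the evidence, weight is at least 51): (e) net 98−47=51 ≥ 51 — meets; (f) net 70−19=51 ≥ 51 — meets.
  Stage II.1 carried; the burden shifts to the board.
Stage II.2 (board, a scintilla of evidence, weight is at least 23): (g) 19 < 23 — fails.
  Not every element is met, so the board fails to carry Stage II.2.
So the shareholder prevails on this issue.
Per-issue: Issue I → board; Issue II → shareholder. The shareholder must prevail on at least one issue; overall, the shareholder prevails.

shareholder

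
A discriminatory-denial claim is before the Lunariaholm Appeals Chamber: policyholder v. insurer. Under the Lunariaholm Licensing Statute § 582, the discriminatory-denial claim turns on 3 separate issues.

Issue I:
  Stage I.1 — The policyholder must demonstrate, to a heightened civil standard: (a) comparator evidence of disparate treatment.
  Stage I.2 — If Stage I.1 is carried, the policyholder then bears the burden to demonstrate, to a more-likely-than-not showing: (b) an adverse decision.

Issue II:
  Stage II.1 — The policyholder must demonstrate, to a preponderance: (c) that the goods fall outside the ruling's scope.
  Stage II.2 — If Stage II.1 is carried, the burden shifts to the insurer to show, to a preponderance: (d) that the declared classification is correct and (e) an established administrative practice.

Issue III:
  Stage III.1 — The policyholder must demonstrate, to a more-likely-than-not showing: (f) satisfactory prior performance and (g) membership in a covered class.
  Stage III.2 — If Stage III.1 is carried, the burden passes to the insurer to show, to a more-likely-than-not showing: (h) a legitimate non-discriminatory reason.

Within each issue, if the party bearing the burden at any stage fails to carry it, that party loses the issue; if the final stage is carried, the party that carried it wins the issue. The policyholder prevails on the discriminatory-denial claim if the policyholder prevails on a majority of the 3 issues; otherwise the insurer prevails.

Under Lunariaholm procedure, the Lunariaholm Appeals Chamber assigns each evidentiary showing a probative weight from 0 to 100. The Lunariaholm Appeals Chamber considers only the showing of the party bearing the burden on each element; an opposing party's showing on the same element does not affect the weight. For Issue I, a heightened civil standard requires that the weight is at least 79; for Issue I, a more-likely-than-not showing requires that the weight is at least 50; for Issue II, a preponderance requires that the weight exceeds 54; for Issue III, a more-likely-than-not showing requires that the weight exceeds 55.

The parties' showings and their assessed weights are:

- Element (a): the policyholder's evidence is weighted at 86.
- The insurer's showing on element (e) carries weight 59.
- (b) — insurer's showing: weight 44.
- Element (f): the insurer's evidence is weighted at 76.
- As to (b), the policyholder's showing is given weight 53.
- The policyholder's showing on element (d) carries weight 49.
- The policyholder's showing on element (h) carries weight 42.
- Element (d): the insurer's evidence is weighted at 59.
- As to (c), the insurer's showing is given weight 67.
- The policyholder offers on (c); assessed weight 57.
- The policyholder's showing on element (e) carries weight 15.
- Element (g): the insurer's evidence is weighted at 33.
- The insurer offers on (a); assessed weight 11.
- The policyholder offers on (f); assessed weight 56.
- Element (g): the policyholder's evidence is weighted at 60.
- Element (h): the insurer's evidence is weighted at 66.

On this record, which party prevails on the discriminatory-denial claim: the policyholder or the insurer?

— Issue I —
Stage I.1 (policyholder, a heightened civil standard, weight is at least 79): (a) 86 (insurer's 11 disregarded) ≥ 79 — meets.
  Stage I.1 carried; the burden remains with the policyholder.
Stage I.2 (policyholder, a more-likely-than-not showing, weight is at least 50): (b) 53 (insurer's 44 disregarded) ≥ 50 — meets.
  All elements met at the final stage.
All stages carried — the policyholder prevails on this issue.
— Issue II —
Stage II.1 (policyholder, a preponderance, weight exceeds 54): (c) 57 (insurer's 67 disregarded) > 54 — meets.
  Stage II.1 carried; the burden shifts to the insurer.
Stage II.2 (insurer, a preponderance, weight exceeds 54): (d) 59 (policyholder's 49 disregarded) > 54 — meets; (e) 59 (policyholder's 15 disregarded) > 54 — meets.
  Stage II.2 carried; the final stage is satisfied.
Every stage carried; the insurer prevails on this issue.
— Issue III —
Stage III.1 (policyholder, a more-likely-than-not showing, weight exceeds 55): (f) 56 (insurer's 76 disregarded) > 55 — meets; (g) 60 (insurer's 33 disregarded) > 55 — meets.
  The policyholder carries Stage III.1; the insurer now bears the burden.
Stage III.2 (insurer, a more-likely-than-not showing, weight exceeds 55): (h) 66 (policyholder's 42 disregarded) > 55 — meets.
  The insurer carries the last stage.
With every stage satisfied, the insurer prevails on this issue.
Per-issue: Issue I → policyholder; Issue II → insurer; Issue III → insurer. The policyholder must prevail on a majority of issues; overall, the insurer prevails.

insurer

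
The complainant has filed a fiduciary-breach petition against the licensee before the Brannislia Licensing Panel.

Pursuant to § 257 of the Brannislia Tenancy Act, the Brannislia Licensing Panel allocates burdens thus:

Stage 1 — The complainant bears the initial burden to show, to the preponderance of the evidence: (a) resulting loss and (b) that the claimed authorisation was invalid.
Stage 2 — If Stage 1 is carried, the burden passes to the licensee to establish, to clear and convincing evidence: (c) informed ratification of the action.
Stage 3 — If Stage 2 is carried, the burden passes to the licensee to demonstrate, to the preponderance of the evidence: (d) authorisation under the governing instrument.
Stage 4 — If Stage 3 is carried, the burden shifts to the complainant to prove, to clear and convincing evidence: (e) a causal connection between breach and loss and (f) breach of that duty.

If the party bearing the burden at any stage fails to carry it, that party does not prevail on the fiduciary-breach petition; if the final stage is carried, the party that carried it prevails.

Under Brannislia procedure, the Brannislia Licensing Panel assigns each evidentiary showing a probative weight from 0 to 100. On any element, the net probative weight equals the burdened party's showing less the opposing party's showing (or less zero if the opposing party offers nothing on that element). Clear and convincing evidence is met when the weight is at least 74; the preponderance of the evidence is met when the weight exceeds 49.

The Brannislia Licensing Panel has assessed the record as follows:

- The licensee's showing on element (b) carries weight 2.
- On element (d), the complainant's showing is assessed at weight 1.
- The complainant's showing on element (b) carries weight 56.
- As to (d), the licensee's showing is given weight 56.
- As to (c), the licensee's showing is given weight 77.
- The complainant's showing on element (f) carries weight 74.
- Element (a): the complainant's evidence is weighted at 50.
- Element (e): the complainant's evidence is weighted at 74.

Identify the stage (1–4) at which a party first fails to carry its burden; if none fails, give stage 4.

stage 4

Stage 1 (complainant, the preponderance of the evidence, weight exceeds 49): (a) 50 > 49 — meets; (b) net 56−2=54 > 49 — meets.
  All elements met. The burden passes to the licensee.
Stage 2 (licensee, clear and convincing evidence, weight is at least 74): (c) 77 ≥ 74 — meets.
  Stage 2 is satisfied; the licensee continues to bear the burden.
Stage 3 (licensee, the preponderance of the evidence, weight exceeds 49): (d) net 56−1=55 > 49 — meets.
  The licensee carries Stage 3; the complainant now bears the burden.
Stage 4 (complainant, clear and convincing evidence, weight is at least 74): (e) 74 ≥ 74 — meets; (f) 74 ≥ 74 — meets.
  The complainant carries the last stage.
With every stage satisfied, the complainant prevails.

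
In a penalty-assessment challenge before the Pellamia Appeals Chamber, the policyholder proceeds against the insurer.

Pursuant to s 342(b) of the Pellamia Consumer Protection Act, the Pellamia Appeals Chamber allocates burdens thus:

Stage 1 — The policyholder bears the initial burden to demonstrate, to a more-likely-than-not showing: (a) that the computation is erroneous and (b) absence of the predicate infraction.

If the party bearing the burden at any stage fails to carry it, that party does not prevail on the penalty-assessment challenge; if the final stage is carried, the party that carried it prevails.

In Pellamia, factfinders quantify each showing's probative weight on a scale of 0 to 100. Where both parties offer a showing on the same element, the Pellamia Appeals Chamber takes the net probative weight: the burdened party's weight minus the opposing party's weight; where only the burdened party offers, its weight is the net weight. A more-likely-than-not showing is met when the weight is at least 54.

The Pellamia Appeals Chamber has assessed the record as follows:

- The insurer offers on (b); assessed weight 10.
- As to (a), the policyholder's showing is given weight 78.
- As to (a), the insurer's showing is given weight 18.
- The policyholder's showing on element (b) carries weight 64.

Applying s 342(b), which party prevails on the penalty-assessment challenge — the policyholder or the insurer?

Stage 1 — burden on policyholder; standard: a more-likely-than-not showing (weight is at least 54).
    (a): 78 − 18 = 60 ≥ 54 [met]
    (b): 64 − 10 = 54 ≥ 54 [met]
  All elements met at the final stage.
All stages carried — the policyholder prevails.

policyholder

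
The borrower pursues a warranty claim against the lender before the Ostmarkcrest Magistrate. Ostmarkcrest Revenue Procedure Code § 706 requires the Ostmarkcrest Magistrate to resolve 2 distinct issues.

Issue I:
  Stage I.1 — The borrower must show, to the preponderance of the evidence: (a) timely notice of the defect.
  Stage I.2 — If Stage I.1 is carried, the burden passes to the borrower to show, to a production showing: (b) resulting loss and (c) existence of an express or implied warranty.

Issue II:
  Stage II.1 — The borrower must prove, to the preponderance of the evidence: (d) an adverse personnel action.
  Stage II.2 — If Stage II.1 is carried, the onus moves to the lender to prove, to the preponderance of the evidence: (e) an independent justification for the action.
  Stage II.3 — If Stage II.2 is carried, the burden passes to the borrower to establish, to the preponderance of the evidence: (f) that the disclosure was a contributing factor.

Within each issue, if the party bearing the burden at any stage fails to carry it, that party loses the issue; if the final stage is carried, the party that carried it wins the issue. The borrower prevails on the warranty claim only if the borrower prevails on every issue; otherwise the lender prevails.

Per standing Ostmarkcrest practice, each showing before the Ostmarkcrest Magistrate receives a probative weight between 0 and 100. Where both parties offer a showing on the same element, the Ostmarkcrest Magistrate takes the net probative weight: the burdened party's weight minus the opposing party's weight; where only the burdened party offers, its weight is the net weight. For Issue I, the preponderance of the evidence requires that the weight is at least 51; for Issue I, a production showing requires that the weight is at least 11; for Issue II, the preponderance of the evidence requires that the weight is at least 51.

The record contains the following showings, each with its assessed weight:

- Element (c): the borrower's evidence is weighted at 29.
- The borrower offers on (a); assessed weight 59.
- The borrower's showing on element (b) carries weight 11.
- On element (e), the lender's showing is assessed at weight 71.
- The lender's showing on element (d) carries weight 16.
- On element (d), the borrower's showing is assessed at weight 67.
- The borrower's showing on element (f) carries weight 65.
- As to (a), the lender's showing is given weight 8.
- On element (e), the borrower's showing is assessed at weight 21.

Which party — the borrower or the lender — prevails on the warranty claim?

borrower

— Issue I —
Stage I.1 (borrower, the preponderance of the evidence, weight is at least 51): (a) net 59−8=51 ≥ 51 — meets.
  Stage I.1 carried; the burden remains with the borrower.
Stage I.2 (borrower, a production showing, weight is at least 11): (b) 11 ≥ 11 — meets; (c) 29 ≥ 11 — meets.
  The borrower carries the last stage.
All stages carried — the borrower prevails on this issue.
— Issue II —
At Stage II.1 the borrower must meet the preponderance of the evidence (weight is at least 51): on (d) the weight is 67 less the opposing 16 gives net 51, which does reach 51, so (d) meets the standard.
  Stage II.1 is satisfied; the onus moves to the lender.
At Stage II.2 the lender must meet the preponderance of the evidence (weight is at least 51): on (e) the weight is 71 less the opposing 21 gives net 50, which does not reach 51, so (e) does not meet the standard.
  The lender does not carry Stage II.2.
The borrower prevails on this issue.
Per-issue: Issue I → borrower; Issue II → borrower. The borrower must prevail on every issue; overall, the borrower prevails.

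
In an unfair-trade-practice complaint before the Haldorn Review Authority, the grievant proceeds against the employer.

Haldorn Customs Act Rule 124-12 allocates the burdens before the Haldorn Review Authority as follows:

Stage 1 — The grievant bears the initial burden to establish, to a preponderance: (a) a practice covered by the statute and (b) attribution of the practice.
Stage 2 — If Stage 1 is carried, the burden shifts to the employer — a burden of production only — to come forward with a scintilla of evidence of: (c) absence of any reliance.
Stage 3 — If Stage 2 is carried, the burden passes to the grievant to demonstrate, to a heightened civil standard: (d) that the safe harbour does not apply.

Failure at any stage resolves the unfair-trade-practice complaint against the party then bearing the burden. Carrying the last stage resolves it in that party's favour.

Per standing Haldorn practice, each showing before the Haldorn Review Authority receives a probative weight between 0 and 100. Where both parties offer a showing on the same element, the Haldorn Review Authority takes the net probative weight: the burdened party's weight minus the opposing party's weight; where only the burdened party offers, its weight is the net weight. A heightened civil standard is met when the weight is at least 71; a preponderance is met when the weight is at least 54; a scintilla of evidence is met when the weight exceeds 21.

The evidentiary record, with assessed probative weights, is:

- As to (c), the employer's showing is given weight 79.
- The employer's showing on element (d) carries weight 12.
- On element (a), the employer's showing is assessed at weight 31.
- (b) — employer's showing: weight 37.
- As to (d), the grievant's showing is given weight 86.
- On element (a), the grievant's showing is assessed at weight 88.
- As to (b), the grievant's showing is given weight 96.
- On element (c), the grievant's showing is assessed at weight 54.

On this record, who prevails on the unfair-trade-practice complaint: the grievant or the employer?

Stage 1 — burden on grievant; standard: a preponderance (weight is at least 54).
    (a): 88 − 31 = 57 ≥ 54 [met]
    (b): 96 − 37 = 59 ≥ 54 [met]
  All elements met. The burden passes to the employer.
Stage 2 — burden on employer; standard: a scintilla of evidence (weight exceeds 21).
    (c): 79 − 54 = 25 > 21 [met]
  The employer carries Stage 2; the grievant now bears the burden.
Stage 3 — burden on grievant; standard: a heightened civil standard (weight is at least 71).
    (d): 86 − 12 = 74 ≥ 71 [met]
  All elements met at the final stage.
All stages carried — the grievant prevails.

grievant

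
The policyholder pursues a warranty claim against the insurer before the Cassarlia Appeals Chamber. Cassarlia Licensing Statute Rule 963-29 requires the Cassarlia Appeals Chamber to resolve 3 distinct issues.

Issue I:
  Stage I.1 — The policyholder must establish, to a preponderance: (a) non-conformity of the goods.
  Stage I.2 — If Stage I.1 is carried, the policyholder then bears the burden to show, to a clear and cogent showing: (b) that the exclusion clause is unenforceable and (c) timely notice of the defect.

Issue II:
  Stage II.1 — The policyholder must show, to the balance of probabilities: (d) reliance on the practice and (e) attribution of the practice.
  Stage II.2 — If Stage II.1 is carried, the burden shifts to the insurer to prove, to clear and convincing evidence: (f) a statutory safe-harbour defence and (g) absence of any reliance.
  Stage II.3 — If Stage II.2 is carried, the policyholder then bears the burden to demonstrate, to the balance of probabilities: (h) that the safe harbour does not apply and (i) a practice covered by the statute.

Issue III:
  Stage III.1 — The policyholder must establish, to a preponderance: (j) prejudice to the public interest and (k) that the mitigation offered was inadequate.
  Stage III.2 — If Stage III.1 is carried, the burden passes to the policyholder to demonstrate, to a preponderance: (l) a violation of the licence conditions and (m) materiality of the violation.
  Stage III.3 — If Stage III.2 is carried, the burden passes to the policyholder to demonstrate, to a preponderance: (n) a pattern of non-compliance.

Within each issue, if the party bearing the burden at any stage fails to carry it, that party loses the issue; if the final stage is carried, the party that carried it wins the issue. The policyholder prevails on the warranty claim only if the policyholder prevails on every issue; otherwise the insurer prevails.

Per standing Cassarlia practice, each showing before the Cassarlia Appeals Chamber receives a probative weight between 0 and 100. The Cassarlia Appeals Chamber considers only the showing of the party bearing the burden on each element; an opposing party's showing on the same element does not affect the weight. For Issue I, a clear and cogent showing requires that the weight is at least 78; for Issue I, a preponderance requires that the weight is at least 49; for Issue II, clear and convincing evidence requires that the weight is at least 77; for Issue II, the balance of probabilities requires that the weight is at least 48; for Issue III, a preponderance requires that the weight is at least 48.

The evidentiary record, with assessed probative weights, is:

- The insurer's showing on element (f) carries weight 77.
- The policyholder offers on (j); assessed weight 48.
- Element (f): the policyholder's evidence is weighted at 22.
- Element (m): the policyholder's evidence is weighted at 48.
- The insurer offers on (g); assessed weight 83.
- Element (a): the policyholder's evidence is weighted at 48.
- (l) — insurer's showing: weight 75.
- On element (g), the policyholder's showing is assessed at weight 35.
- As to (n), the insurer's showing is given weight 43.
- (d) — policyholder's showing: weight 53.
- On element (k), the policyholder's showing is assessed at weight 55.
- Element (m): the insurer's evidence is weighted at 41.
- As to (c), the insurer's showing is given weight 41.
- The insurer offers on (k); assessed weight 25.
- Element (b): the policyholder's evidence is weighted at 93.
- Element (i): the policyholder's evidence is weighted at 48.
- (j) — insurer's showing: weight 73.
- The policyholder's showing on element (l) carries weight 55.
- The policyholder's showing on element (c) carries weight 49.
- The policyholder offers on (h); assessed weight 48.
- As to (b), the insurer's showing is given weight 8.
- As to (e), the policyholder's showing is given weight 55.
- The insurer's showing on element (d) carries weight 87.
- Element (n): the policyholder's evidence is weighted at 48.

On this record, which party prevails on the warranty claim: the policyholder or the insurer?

— Issue I —
Stage I.1 (policyholder, a preponderance, weight is at least 49): (a) 48 < 49 — fails.
  The policyholder does not carry Stage I.1.
The insurer prevails on this issue.
— Issue II —
Stage II.1 — burden on policyholder; standard: the balance of probabilities (weight is at least 48).
    (d): 53 (insurer's 87 disregarded) ≥ 48 [met]
    (e): 55 ≥ 48 [met]
  Stage II.1 carried; the burden shifts to the insurer.
Stage II.2 — burden on insurer; standard: clear and convincing evidence (weight is at least 77).
    (f): 77 (policyholder's 22 disregarded) ≥ 77 [met]
    (g): 83 (policyholder's 35 disregarded) ≥ 77 [met]
  The insurer carries Stage II.2; the policyholder now bears the burden.
Stage II.3 — burden on policyholder; standard: the balance of probabilities (weight is at least 48).
    (h): 48 ≥ 48 [met]
    (i): 48 ≥ 48 [met]
  The policyholder carries the last stage.
Every stage carried; the policyholder prevails on this issue.
— Issue III —
Stage III.1 — burden on policyholder; standard: a preponderance (weight is at least 48).
    (j): 48 (insurer's 73 disregarded) ≥ 48 [met]
    (k): 55 (insurer's 25 disregarded) ≥ 48 [met]
  Stage III.1 is satisfied; the policyholder continues to bear the burden.
Stage III.2 — burden on policyholder; standard: a preponderance (weight is at least 48).
    (l): 55 (insurer's 75 disregarded) ≥ 48 [met]
    (m): 48 (insurer's 41 disregarded) ≥ 48 [met]
  All elements met. The policyholder retains the burden for Stage III.3.
Stage III.3 — burden on policyholder; standard: a preponderance (weight is at least 48).
    (n): 48 (insurer's 43 disregarded) ≥ 48 [met]
  Stage III.3 carried; the final stage is satisfied.
With every stage satisfied, the policyholder prevails on this issue.
Per-issue: Issue I → insurer; Issue II → policyholder; Issue III → policyholder. The policyholder must prevail on every issue; overall, the insurer prevails.

insurer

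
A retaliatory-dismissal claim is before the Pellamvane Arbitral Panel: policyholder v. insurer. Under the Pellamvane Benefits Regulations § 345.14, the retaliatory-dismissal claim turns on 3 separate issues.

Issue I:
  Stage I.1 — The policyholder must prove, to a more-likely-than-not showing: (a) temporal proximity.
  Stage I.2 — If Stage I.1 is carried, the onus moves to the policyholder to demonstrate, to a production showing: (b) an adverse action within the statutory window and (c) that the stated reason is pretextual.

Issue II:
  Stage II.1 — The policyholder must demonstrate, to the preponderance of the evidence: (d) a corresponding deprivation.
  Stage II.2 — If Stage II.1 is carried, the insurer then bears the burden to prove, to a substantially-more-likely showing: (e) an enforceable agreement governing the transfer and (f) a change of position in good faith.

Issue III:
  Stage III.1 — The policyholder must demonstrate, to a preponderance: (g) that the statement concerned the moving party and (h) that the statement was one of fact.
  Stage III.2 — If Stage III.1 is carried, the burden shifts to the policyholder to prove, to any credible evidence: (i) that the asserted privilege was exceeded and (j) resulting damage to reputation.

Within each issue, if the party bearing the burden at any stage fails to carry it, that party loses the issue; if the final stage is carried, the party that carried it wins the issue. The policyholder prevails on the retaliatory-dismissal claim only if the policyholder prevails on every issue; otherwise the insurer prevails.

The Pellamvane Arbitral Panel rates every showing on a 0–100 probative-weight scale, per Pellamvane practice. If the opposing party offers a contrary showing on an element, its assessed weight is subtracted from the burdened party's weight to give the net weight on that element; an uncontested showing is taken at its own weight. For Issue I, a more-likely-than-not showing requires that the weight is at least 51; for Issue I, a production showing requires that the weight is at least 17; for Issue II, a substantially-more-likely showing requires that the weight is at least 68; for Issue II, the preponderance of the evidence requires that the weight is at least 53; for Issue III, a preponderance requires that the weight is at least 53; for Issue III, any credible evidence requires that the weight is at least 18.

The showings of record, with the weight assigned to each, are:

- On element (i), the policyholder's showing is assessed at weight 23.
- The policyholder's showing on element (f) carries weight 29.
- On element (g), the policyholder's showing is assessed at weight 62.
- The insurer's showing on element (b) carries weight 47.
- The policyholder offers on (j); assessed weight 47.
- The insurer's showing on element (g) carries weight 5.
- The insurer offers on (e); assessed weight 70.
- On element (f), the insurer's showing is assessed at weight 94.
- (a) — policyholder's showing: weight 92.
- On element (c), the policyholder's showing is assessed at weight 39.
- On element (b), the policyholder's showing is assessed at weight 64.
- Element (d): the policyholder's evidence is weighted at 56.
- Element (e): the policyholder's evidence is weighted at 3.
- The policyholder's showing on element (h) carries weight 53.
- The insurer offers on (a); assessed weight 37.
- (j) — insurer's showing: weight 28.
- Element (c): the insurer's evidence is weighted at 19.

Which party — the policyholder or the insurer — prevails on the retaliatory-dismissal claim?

policyholder

— Issue I —
Stage I.1 (policyholder, a more-likely-than-not showing, weight is at least 51): (a) net 92−37=55 ≥ 51 — meets.
  Stage I.1 carried; the burden remains with the policyholder.
Stage I.2 (policyholder, a production showing, weight is at least 17): (b) net 64−47=17 ≥ 17 — meets; (c) net 39−19=20 ≥ 17 — meets.
  Stage I.2 carried; the final stage is satisfied.
Every stage carried; the policyholder prevails on this issue.
— Issue II —
Stage II.1 (policyholder, the preponderance of the evidence, weight is at least 53): (d) 56 ≥ 53 — meets.
  Stage II.1 carried; the burden shifts to the insurer.
Stage II.2 (insurer, a substantially-more-likely showing, weight is at least 68): (e) net 70−3=67 < 68 — fails; (f) net 94−29=65 < 68 — fails.
  Not every element is met, so the insurer fails to carry Stage II.2.
The analysis ends at Stage II.2; the policyholder prevails on this issue.
— Issue III —
Stage III.1 — burden on policyholder; standard: a preponderance (weight is at least 53).
    (g): 62 − 5 = 57 ≥ 53 [met]
    (h): 53 ≥ 53 [met]
  All elements met. The policyholder retains the burden for Stage III.2.
Stage III.2 — burden on policyholder; standard: any credible evidence (weight is at least 18).
    (i): 23 ≥ 18 [met]
    (j): 47 − 28 = 19 ≥ 18 [met]
  Stage III.2 carried; the final stage is satisfied.
With every stage satisfied, the policyholder prevails on this issue.
Per-issue: Issue I → policyholder; Issue II → policyholder; Issue III → policyholder. The policyholder must prevail on every issue; overall, the policyholder prevails.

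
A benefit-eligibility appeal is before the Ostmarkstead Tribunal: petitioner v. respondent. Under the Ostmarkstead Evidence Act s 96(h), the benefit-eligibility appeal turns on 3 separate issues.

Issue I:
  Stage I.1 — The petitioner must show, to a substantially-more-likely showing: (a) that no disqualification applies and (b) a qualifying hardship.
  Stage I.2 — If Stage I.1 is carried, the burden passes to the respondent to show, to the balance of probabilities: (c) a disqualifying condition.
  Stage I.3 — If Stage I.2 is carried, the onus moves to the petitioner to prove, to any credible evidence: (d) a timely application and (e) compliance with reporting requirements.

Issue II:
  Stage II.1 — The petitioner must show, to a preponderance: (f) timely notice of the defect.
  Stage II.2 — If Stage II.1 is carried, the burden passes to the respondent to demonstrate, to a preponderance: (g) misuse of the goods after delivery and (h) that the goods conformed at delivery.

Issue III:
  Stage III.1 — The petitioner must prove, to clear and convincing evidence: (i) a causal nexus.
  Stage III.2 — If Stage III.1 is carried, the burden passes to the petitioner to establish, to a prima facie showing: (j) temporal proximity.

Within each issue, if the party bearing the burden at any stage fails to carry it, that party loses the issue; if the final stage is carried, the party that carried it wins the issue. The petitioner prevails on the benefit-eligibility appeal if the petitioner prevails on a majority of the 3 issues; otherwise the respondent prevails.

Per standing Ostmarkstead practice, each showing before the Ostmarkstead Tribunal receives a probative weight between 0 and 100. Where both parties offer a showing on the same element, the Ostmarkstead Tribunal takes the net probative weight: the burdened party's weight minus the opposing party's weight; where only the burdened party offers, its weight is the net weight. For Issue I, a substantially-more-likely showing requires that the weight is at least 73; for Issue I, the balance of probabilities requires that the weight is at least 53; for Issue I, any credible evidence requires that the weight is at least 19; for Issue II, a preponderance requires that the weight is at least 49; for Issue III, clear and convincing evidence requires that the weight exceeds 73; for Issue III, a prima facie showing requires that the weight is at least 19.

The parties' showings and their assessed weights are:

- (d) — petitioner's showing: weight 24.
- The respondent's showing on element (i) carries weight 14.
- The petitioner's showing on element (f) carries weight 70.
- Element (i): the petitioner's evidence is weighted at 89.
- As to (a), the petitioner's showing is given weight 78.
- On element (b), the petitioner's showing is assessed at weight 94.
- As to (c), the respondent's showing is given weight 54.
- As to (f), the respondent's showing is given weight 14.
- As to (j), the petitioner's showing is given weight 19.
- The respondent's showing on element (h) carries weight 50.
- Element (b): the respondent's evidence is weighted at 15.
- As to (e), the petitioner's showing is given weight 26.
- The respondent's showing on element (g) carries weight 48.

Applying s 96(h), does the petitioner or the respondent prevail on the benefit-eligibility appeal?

— Issue I —
Stage I.1 (petitioner, a substantially-more-likely showing, weight is at least 73): (a) 78 ≥ 73 — meets; (b) net 94−15=79 ≥ 73 — meets.
  All elements met. The burden passes to the respondent.
Stage I.2 (respondent, the balance of probabilities, weight is at least 53): (c) 54 ≥ 53 — meets.
  Stage I.2 is satisfied; the onus moves to the petitioner.
Stage I.3 (petitioner, any credible evidence, weight is at least 19): (d) 24 ≥ 19 — meets; (e) 26 ≥ 19 — meets.
  Stage I.3 carried; the final stage is satisfied.
All stages carried — the petitioner prevails on this issue.
— Issue II —
Stage II.1 — burden on petitioner; standard: a preponderance (weight is at least 49).
    (f): 70 − 14 = 56 ≥ 49 [met]
  Stage II.1 is satisfied; the onus moves to the respondent.
Stage II.2 — burden on respondent; standard: a preponderance (weight is at least 49).
    (g): 48 < 49 [not met]
    (h): 50 ≥ 49 [met]
  Not every element is met, so the respondent fails to carry Stage II.2.
The analysis ends at Stage II.2; the petitioner prevails on this issue.
— Issue III —
Stage III.1 — burden on petitioner; standard: clear and convincing evidence (weight exceeds 73).
    (i): 89 − 14 = 75 > 73 [met]
  All elements met. The petitioner retains the burden for Stage III.2.
Stage III.2 — burden on petitioner; standard: a prima facie showing (weight is at least 19).
    (j): 19 ≥ 19 [met]
  Stage III.2 carried; the final stage is satisfied.
Every stage carried; the petitioner prevails on this issue.
Per-issue: Issue I → petitioner; Issue II → petitioner; Issue III → petitioner. The petitioner must prevail on a majority of issues; overall, the petitioner prevails.

petitioner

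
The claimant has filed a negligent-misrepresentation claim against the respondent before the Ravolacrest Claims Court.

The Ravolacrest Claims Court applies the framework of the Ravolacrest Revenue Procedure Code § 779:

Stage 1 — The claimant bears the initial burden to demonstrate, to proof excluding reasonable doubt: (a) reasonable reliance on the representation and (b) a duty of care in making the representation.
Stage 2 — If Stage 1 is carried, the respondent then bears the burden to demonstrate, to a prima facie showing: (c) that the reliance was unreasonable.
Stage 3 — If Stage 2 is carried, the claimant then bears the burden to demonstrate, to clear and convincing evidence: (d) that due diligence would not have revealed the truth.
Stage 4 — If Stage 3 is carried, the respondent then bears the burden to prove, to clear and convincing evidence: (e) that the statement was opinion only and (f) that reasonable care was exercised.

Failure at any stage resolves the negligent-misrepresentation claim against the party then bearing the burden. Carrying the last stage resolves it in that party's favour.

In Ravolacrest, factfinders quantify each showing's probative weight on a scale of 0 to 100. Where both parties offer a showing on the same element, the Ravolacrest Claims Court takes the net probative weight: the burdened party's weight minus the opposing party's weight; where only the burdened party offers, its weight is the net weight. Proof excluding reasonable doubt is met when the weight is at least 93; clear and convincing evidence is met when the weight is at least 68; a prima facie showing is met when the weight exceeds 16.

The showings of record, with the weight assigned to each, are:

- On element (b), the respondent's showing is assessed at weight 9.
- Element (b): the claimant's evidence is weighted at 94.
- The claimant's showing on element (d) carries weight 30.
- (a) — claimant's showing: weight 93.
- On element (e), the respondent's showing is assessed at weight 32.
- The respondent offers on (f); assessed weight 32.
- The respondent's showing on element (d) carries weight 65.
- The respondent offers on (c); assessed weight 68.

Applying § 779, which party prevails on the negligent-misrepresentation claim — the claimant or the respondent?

respondent

At Stage 1 the claimant must meet proof excluding reasonable doubt (weight is at least 93): on (a) the weight is 93, ≥ 93, so (a) meets the standard; on (b) the weight is 94 less the opposing 9 gives net 85, which does not reach 93, so (b) does not meet the standard.
  The claimant does not carry Stage 1.
The respondent prevails.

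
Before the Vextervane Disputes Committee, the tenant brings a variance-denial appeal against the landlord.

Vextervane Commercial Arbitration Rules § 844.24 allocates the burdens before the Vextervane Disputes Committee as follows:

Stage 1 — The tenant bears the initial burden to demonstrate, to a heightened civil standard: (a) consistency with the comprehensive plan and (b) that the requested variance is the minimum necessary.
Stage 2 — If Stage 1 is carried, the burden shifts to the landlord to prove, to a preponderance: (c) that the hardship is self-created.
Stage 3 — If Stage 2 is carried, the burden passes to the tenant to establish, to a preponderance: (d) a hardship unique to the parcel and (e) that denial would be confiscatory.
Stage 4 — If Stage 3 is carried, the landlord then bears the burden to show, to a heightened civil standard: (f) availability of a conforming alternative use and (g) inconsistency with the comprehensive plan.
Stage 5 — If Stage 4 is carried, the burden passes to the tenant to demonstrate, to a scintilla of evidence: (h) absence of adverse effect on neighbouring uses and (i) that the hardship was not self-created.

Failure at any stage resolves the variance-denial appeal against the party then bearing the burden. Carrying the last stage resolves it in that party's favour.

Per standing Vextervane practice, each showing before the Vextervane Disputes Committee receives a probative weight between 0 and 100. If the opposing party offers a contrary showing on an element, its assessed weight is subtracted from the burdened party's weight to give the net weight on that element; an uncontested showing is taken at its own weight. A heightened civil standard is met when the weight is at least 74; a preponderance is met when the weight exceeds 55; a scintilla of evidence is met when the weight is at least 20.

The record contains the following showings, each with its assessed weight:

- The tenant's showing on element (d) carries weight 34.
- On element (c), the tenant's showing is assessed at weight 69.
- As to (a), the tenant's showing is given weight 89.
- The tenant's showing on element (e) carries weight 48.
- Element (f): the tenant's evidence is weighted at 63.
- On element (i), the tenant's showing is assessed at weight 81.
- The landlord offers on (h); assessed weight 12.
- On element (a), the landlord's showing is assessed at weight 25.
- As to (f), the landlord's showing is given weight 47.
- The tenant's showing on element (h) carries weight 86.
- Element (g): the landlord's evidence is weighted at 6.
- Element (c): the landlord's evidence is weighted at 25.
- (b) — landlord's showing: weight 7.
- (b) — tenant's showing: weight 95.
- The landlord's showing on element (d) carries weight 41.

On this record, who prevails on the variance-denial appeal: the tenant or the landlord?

landlord

Stage 1 (tenant, a heightened civil standard, weight is at least 74): (a) net 89−25=64 < 74 — fails; (b) net 95−7=88 ≥ 74 — meets.
  Stage 1 not carried; the tenant fails its burden.
The landlord prevails.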